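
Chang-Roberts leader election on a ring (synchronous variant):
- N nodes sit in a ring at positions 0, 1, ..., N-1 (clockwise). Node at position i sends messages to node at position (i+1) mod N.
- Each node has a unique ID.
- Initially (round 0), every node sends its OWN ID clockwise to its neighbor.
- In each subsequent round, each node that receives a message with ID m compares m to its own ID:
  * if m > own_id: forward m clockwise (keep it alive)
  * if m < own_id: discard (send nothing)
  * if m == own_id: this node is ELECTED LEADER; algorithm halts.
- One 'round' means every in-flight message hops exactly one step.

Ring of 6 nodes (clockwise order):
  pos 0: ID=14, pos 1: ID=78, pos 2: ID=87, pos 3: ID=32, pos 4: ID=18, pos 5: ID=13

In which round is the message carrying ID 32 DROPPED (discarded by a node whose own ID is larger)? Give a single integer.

Round 1: pos1(id78) recv 14: drop; pos2(id87) recv 78: drop; pos3(id32) recv 87: fwd; pos4(id18) recv 32: fwd; pos5(id13) recv 18: fwd; pos0(id14) recv 13: drop
Round 2: pos4(id18) recv 87: fwd; pos5(id13) recv 32: fwd; pos0(id14) recv 18: fwd
Round 3: pos5(id13) recv 87: fwd; pos0(id14) recv 32: fwd; pos1(id78) recv 18: drop
Round 4: pos0(id14) recv 87: fwd; pos1(id78) recv 32: drop
Round 5: pos1(id78) recv 87: fwd
Round 6: pos2(id87) recv 87: ELECTED
Message ID 32 originates at pos 3; dropped at pos 1 in round 4

Answer: 4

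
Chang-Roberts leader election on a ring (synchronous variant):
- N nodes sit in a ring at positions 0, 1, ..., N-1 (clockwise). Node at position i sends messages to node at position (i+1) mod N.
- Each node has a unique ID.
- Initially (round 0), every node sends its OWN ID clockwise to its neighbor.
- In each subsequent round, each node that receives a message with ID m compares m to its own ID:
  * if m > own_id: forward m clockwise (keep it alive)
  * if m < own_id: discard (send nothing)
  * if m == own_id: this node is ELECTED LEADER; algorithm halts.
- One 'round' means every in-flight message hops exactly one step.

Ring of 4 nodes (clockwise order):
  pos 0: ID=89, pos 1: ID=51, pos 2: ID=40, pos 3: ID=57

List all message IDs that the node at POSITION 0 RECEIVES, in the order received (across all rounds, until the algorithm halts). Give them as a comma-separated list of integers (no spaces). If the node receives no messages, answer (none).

Answer: 57,89

Derivation:
Round 1: pos1(id51) recv 89: fwd; pos2(id40) recv 51: fwd; pos3(id57) recv 40: drop; pos0(id89) recv 57: drop
Round 2: pos2(id40) recv 89: fwd; pos3(id57) recv 51: drop
Round 3: pos3(id57) recv 89: fwd
Round 4: pos0(id89) recv 89: ELECTED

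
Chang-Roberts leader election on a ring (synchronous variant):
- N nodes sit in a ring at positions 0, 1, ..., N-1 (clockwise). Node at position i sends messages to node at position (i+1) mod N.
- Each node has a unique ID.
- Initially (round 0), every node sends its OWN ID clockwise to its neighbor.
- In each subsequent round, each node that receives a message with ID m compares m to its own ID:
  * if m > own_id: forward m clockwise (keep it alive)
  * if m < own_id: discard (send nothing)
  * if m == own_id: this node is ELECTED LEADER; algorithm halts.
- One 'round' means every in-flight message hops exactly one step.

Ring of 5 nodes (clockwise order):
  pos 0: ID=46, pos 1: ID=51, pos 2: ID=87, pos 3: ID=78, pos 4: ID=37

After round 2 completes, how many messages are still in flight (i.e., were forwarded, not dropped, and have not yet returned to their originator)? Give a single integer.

Round 1: pos1(id51) recv 46: drop; pos2(id87) recv 51: drop; pos3(id78) recv 87: fwd; pos4(id37) recv 78: fwd; pos0(id46) recv 37: drop
Round 2: pos4(id37) recv 87: fwd; pos0(id46) recv 78: fwd
After round 2: 2 messages still in flight

Answer: 2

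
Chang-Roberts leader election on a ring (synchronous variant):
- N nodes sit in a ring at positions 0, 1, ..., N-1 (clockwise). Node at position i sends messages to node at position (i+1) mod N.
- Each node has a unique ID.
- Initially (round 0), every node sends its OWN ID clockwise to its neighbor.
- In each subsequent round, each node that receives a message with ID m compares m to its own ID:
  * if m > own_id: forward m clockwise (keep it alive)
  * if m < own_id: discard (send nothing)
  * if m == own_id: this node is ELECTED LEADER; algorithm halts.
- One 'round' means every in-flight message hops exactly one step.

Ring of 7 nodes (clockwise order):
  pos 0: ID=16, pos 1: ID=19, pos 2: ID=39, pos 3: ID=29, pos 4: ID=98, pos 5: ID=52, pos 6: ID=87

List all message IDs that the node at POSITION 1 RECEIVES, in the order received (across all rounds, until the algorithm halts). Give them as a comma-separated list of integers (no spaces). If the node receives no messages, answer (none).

Round 1: pos1(id19) recv 16: drop; pos2(id39) recv 19: drop; pos3(id29) recv 39: fwd; pos4(id98) recv 29: drop; pos5(id52) recv 98: fwd; pos6(id87) recv 52: drop; pos0(id16) recv 87: fwd
Round 2: pos4(id98) recv 39: drop; pos6(id87) recv 98: fwd; pos1(id19) recv 87: fwd
Round 3: pos0(id16) recv 98: fwd; pos2(id39) recv 87: fwd
Round 4: pos1(id19) recv 98: fwd; pos3(id29) recv 87: fwd
Round 5: pos2(id39) recv 98: fwd; pos4(id98) recv 87: drop
Round 6: pos3(id29) recv 98: fwd
Round 7: pos4(id98) recv 98: ELECTED

Answer: 16,87,98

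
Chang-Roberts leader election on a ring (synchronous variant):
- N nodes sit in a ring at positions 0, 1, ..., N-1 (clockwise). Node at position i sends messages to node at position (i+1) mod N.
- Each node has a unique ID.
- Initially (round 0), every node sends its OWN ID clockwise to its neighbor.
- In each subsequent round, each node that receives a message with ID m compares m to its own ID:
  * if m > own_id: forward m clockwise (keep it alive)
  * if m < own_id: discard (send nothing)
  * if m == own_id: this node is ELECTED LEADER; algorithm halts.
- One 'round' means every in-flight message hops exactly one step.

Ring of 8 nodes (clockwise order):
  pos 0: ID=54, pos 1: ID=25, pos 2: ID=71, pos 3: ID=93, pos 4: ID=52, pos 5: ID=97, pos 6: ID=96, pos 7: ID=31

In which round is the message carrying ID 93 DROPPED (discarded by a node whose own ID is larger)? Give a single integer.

Round 1: pos1(id25) recv 54: fwd; pos2(id71) recv 25: drop; pos3(id93) recv 71: drop; pos4(id52) recv 93: fwd; pos5(id97) recv 52: drop; pos6(id96) recv 97: fwd; pos7(id31) recv 96: fwd; pos0(id54) recv 31: drop
Round 2: pos2(id71) recv 54: drop; pos5(id97) recv 93: drop; pos7(id31) recv 97: fwd; pos0(id54) recv 96: fwd
Round 3: pos0(id54) recv 97: fwd; pos1(id25) recv 96: fwd
Round 4: pos1(id25) recv 97: fwd; pos2(id71) recv 96: fwd
Round 5: pos2(id71) recv 97: fwd; pos3(id93) recv 96: fwd
Round 6: pos3(id93) recv 97: fwd; pos4(id52) recv 96: fwd
Round 7: pos4(id52) recv 97: fwd; pos5(id97) recv 96: drop
Round 8: pos5(id97) recv 97: ELECTED
Message ID 93 originates at pos 3; dropped at pos 5 in round 2

Answer: 2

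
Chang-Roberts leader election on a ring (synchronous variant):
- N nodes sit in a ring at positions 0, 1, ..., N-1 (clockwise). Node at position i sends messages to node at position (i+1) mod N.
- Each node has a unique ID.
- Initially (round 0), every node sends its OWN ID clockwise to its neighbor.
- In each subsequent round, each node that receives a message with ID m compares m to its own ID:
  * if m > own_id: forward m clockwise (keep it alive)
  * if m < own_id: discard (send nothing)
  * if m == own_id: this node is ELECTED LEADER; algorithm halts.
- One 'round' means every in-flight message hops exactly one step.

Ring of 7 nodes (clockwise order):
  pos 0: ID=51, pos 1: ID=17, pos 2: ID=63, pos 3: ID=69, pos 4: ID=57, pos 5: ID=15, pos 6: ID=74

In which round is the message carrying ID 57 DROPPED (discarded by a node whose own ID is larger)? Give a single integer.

Round 1: pos1(id17) recv 51: fwd; pos2(id63) recv 17: drop; pos3(id69) recv 63: drop; pos4(id57) recv 69: fwd; pos5(id15) recv 57: fwd; pos6(id74) recv 15: drop; pos0(id51) recv 74: fwd
Round 2: pos2(id63) recv 51: drop; pos5(id15) recv 69: fwd; pos6(id74) recv 57: drop; pos1(id17) recv 74: fwd
Round 3: pos6(id74) recv 69: drop; pos2(id63) recv 74: fwd
Round 4: pos3(id69) recv 74: fwd
Round 5: pos4(id57) recv 74: fwd
Round 6: pos5(id15) recv 74: fwd
Round 7: pos6(id74) recv 74: ELECTED
Message ID 57 originates at pos 4; dropped at pos 6 in round 2

Answer: 2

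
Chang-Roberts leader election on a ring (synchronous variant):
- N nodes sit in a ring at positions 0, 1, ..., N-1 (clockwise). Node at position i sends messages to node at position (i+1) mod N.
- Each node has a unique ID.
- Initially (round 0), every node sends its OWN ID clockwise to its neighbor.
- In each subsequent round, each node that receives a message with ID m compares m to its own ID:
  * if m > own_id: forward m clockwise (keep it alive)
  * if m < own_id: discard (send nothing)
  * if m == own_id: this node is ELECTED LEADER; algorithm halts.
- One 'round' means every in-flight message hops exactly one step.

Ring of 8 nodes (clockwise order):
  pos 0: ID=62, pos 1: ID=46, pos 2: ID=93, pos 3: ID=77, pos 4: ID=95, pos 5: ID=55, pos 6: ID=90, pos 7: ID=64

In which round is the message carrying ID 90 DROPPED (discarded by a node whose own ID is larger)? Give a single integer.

Round 1: pos1(id46) recv 62: fwd; pos2(id93) recv 46: drop; pos3(id77) recv 93: fwd; pos4(id95) recv 77: drop; pos5(id55) recv 95: fwd; pos6(id90) recv 55: drop; pos7(id64) recv 90: fwd; pos0(id62) recv 64: fwd
Round 2: pos2(id93) recv 62: drop; pos4(id95) recv 93: drop; pos6(id90) recv 95: fwd; pos0(id62) recv 90: fwd; pos1(id46) recv 64: fwd
Round 3: pos7(id64) recv 95: fwd; pos1(id46) recv 90: fwd; pos2(id93) recv 64: drop
Round 4: pos0(id62) recv 95: fwd; pos2(id93) recv 90: drop
Round 5: pos1(id46) recv 95: fwd
Round 6: pos2(id93) recv 95: fwd
Round 7: pos3(id77) recv 95: fwd
Round 8: pos4(id95) recv 95: ELECTED
Message ID 90 originates at pos 6; dropped at pos 2 in round 4

Answer: 4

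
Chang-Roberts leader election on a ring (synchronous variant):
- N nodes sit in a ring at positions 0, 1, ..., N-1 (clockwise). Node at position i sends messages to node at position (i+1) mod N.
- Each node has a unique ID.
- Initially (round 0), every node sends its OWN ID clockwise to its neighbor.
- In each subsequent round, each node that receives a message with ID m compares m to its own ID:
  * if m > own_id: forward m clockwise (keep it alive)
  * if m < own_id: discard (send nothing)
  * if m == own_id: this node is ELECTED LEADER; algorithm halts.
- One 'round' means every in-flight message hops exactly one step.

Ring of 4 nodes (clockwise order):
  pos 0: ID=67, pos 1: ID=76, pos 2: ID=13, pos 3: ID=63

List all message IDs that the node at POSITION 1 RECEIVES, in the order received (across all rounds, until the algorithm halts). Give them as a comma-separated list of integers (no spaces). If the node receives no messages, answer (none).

Answer: 67,76

Derivation:
Round 1: pos1(id76) recv 67: drop; pos2(id13) recv 76: fwd; pos3(id63) recv 13: drop; pos0(id67) recv 63: drop
Round 2: pos3(id63) recv 76: fwd
Round 3: pos0(id67) recv 76: fwd
Round 4: pos1(id76) recv 76: ELECTED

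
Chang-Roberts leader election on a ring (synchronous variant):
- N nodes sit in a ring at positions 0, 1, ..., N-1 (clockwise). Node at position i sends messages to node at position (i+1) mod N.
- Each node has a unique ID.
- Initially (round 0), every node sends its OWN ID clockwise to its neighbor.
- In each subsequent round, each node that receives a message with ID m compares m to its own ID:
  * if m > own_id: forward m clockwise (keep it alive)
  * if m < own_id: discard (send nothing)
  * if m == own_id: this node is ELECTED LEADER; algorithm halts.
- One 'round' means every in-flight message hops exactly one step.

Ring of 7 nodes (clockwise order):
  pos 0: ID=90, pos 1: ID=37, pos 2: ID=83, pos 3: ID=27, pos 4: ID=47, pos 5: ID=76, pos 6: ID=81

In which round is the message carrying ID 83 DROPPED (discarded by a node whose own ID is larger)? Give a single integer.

Answer: 5

Derivation:
Round 1: pos1(id37) recv 90: fwd; pos2(id83) recv 37: drop; pos3(id27) recv 83: fwd; pos4(id47) recv 27: drop; pos5(id76) recv 47: drop; pos6(id81) recv 76: drop; pos0(id90) recv 81: drop
Round 2: pos2(id83) recv 90: fwd; pos4(id47) recv 83: fwd
Round 3: pos3(id27) recv 90: fwd; pos5(id76) recv 83: fwd
Round 4: pos4(id47) recv 90: fwd; pos6(id81) recv 83: fwd
Round 5: pos5(id76) recv 90: fwd; pos0(id90) recv 83: drop
Round 6: pos6(id81) recv 90: fwd
Round 7: pos0(id90) recv 90: ELECTED
Message ID 83 originates at pos 2; dropped at pos 0 in round 5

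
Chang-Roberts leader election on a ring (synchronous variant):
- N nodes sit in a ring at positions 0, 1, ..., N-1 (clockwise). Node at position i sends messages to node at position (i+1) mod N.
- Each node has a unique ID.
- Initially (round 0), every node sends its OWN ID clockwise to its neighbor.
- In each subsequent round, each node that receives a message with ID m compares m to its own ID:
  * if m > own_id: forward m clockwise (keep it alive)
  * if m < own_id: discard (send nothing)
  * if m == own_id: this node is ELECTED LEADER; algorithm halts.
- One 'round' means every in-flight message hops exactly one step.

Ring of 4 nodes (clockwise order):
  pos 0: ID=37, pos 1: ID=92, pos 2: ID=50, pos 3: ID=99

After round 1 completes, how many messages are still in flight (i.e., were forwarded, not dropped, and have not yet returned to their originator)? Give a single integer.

Answer: 2

Derivation:
Round 1: pos1(id92) recv 37: drop; pos2(id50) recv 92: fwd; pos3(id99) recv 50: drop; pos0(id37) recv 99: fwd
After round 1: 2 messages still in flight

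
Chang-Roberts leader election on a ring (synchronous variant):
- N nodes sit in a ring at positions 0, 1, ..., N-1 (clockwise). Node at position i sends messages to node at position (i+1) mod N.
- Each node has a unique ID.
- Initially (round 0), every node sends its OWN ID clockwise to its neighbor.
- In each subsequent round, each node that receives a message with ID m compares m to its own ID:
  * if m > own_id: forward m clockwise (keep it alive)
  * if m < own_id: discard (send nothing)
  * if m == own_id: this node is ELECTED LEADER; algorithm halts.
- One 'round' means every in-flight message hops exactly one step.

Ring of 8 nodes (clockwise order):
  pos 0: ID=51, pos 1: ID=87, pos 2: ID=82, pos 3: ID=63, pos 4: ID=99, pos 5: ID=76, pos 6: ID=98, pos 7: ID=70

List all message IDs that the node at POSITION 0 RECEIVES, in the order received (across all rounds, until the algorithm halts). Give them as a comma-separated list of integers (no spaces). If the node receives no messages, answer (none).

Answer: 70,98,99

Derivation:
Round 1: pos1(id87) recv 51: drop; pos2(id82) recv 87: fwd; pos3(id63) recv 82: fwd; pos4(id99) recv 63: drop; pos5(id76) recv 99: fwd; pos6(id98) recv 76: drop; pos7(id70) recv 98: fwd; pos0(id51) recv 70: fwd
Round 2: pos3(id63) recv 87: fwd; pos4(id99) recv 82: drop; pos6(id98) recv 99: fwd; pos0(id51) recv 98: fwd; pos1(id87) recv 70: drop
Round 3: pos4(id99) recv 87: drop; pos7(id70) recv 99: fwd; pos1(id87) recv 98: fwd
Round 4: pos0(id51) recv 99: fwd; pos2(id82) recv 98: fwd
Round 5: pos1(id87) recv 99: fwd; pos3(id63) recv 98: fwd
Round 6: pos2(id82) recv 99: fwd; pos4(id99) recv 98: drop
Round 7: pos3(id63) recv 99: fwd
Round 8: pos4(id99) recv 99: ELECTED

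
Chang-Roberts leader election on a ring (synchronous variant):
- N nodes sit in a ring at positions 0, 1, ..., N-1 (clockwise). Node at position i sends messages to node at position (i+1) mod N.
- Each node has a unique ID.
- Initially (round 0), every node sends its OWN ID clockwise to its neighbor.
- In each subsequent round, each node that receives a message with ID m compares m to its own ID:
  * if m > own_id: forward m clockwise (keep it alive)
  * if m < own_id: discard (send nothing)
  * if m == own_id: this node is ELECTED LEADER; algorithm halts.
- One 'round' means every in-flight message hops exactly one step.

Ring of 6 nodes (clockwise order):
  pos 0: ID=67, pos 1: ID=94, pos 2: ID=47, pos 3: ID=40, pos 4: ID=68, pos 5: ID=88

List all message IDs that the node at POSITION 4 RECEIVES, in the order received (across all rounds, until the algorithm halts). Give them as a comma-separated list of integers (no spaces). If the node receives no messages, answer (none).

Answer: 40,47,94

Derivation:
Round 1: pos1(id94) recv 67: drop; pos2(id47) recv 94: fwd; pos3(id40) recv 47: fwd; pos4(id68) recv 40: drop; pos5(id88) recv 68: drop; pos0(id67) recv 88: fwd
Round 2: pos3(id40) recv 94: fwd; pos4(id68) recv 47: drop; pos1(id94) recv 88: drop
Round 3: pos4(id68) recv 94: fwd
Round 4: pos5(id88) recv 94: fwd
Round 5: pos0(id67) recv 94: fwd
Round 6: pos1(id94) recv 94: ELECTED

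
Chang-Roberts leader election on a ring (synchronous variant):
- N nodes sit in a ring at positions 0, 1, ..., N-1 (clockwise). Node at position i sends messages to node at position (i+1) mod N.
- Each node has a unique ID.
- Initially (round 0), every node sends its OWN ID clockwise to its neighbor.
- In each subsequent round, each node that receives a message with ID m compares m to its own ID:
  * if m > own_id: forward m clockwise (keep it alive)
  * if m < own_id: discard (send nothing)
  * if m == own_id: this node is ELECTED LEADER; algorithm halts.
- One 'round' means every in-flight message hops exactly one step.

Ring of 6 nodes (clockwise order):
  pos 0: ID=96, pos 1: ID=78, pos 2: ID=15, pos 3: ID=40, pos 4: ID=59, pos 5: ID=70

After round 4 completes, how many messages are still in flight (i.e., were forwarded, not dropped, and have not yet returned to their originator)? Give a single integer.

Answer: 2

Derivation:
Round 1: pos1(id78) recv 96: fwd; pos2(id15) recv 78: fwd; pos3(id40) recv 15: drop; pos4(id59) recv 40: drop; pos5(id70) recv 59: drop; pos0(id96) recv 70: drop
Round 2: pos2(id15) recv 96: fwd; pos3(id40) recv 78: fwd
Round 3: pos3(id40) recv 96: fwd; pos4(id59) recv 78: fwd
Round 4: pos4(id59) recv 96: fwd; pos5(id70) recv 78: fwd
After round 4: 2 messages still in flight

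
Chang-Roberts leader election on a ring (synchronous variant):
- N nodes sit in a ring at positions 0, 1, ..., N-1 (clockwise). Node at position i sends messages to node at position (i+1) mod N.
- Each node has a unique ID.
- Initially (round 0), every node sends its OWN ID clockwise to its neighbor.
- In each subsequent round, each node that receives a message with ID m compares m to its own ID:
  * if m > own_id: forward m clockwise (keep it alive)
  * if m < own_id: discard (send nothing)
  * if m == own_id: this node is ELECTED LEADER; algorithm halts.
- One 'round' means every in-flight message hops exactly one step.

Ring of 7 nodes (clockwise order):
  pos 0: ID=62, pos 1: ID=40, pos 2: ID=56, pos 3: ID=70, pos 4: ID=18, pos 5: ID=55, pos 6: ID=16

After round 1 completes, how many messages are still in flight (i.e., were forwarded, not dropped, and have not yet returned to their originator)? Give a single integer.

Answer: 3

Derivation:
Round 1: pos1(id40) recv 62: fwd; pos2(id56) recv 40: drop; pos3(id70) recv 56: drop; pos4(id18) recv 70: fwd; pos5(id55) recv 18: drop; pos6(id16) recv 55: fwd; pos0(id62) recv 16: drop
After round 1: 3 messages still in flight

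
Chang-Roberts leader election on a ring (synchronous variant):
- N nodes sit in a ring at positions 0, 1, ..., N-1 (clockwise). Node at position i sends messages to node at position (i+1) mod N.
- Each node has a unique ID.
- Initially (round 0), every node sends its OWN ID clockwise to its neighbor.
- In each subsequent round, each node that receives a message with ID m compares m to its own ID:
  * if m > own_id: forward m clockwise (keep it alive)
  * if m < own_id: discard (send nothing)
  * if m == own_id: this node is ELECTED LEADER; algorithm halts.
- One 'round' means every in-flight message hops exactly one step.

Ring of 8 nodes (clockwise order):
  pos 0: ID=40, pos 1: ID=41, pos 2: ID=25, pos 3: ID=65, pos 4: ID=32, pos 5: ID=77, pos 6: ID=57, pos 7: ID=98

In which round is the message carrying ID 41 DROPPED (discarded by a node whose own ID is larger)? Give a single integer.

Answer: 2

Derivation:
Round 1: pos1(id41) recv 40: drop; pos2(id25) recv 41: fwd; pos3(id65) recv 25: drop; pos4(id32) recv 65: fwd; pos5(id77) recv 32: drop; pos6(id57) recv 77: fwd; pos7(id98) recv 57: drop; pos0(id40) recv 98: fwd
Round 2: pos3(id65) recv 41: drop; pos5(id77) recv 65: drop; pos7(id98) recv 77: drop; pos1(id41) recv 98: fwd
Round 3: pos2(id25) recv 98: fwd
Round 4: pos3(id65) recv 98: fwd
Round 5: pos4(id32) recv 98: fwd
Round 6: pos5(id77) recv 98: fwd
Round 7: pos6(id57) recv 98: fwd
Round 8: pos7(id98) recv 98: ELECTED
Message ID 41 originates at pos 1; dropped at pos 3 in round 2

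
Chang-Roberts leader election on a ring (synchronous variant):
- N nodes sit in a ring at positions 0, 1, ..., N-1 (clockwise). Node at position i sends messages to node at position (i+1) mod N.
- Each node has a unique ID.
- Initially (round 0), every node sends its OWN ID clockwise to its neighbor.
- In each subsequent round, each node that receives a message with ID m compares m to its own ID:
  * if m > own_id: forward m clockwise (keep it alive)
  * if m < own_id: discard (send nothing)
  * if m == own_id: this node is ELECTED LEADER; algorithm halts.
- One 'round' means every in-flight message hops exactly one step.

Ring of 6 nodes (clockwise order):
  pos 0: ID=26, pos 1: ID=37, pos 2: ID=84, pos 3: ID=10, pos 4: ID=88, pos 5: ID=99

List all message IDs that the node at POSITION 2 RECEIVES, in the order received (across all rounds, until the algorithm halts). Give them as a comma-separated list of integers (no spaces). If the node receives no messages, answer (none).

Answer: 37,99

Derivation:
Round 1: pos1(id37) recv 26: drop; pos2(id84) recv 37: drop; pos3(id10) recv 84: fwd; pos4(id88) recv 10: drop; pos5(id99) recv 88: drop; pos0(id26) recv 99: fwd
Round 2: pos4(id88) recv 84: drop; pos1(id37) recv 99: fwd
Round 3: pos2(id84) recv 99: fwd
Round 4: pos3(id10) recv 99: fwd
Round 5: pos4(id88) recv 99: fwd
Round 6: pos5(id99) recv 99: ELECTED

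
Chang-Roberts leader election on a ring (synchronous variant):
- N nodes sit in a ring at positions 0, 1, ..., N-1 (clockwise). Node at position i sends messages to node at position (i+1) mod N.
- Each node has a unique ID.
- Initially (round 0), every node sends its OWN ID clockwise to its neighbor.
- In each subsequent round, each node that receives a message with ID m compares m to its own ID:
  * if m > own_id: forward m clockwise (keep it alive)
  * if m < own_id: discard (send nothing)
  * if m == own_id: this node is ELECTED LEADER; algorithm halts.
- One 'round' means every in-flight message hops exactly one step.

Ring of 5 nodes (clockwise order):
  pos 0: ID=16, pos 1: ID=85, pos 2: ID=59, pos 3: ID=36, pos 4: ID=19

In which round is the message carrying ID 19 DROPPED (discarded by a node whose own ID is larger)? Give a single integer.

Round 1: pos1(id85) recv 16: drop; pos2(id59) recv 85: fwd; pos3(id36) recv 59: fwd; pos4(id19) recv 36: fwd; pos0(id16) recv 19: fwd
Round 2: pos3(id36) recv 85: fwd; pos4(id19) recv 59: fwd; pos0(id16) recv 36: fwd; pos1(id85) recv 19: drop
Round 3: pos4(id19) recv 85: fwd; pos0(id16) recv 59: fwd; pos1(id85) recv 36: drop
Round 4: pos0(id16) recv 85: fwd; pos1(id85) recv 59: drop
Round 5: pos1(id85) recv 85: ELECTED
Message ID 19 originates at pos 4; dropped at pos 1 in round 2

Answer: 2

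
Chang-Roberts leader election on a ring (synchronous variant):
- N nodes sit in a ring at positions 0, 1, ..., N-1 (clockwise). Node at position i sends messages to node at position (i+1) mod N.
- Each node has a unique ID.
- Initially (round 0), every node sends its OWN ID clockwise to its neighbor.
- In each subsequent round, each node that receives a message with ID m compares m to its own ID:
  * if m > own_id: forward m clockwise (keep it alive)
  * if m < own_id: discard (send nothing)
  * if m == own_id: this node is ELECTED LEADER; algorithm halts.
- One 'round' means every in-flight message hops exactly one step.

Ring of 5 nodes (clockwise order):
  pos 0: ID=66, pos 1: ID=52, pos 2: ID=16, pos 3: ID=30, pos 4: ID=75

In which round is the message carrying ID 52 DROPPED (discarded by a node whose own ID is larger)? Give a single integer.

Round 1: pos1(id52) recv 66: fwd; pos2(id16) recv 52: fwd; pos3(id30) recv 16: drop; pos4(id75) recv 30: drop; pos0(id66) recv 75: fwd
Round 2: pos2(id16) recv 66: fwd; pos3(id30) recv 52: fwd; pos1(id52) recv 75: fwd
Round 3: pos3(id30) recv 66: fwd; pos4(id75) recv 52: drop; pos2(id16) recv 75: fwd
Round 4: pos4(id75) recv 66: drop; pos3(id30) recv 75: fwd
Round 5: pos4(id75) recv 75: ELECTED
Message ID 52 originates at pos 1; dropped at pos 4 in round 3

Answer: 3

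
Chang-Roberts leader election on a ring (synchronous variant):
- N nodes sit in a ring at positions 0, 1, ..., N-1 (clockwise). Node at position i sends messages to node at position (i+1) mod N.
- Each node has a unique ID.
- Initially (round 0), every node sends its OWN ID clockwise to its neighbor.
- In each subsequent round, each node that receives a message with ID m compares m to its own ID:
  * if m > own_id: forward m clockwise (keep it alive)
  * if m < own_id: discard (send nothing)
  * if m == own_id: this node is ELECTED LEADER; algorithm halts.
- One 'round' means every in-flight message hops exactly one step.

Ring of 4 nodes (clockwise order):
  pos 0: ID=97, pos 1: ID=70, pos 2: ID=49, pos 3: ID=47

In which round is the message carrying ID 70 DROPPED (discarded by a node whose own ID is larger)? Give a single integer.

Answer: 3

Derivation:
Round 1: pos1(id70) recv 97: fwd; pos2(id49) recv 70: fwd; pos3(id47) recv 49: fwd; pos0(id97) recv 47: drop
Round 2: pos2(id49) recv 97: fwd; pos3(id47) recv 70: fwd; pos0(id97) recv 49: drop
Round 3: pos3(id47) recv 97: fwd; pos0(id97) recv 70: drop
Round 4: pos0(id97) recv 97: ELECTED
Message ID 70 originates at pos 1; dropped at pos 0 in round 3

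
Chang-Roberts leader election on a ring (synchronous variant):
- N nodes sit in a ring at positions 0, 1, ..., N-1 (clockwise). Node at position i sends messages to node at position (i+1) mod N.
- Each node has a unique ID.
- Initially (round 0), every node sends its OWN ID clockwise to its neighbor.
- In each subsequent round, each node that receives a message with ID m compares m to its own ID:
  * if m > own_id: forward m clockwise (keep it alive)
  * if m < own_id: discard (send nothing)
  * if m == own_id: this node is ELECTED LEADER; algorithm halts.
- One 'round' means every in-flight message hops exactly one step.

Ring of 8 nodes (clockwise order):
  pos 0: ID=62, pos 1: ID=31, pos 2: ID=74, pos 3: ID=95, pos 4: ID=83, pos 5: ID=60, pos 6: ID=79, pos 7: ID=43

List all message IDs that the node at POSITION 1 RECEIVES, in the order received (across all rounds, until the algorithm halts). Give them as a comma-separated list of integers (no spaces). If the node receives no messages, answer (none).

Round 1: pos1(id31) recv 62: fwd; pos2(id74) recv 31: drop; pos3(id95) recv 74: drop; pos4(id83) recv 95: fwd; pos5(id60) recv 83: fwd; pos6(id79) recv 60: drop; pos7(id43) recv 79: fwd; pos0(id62) recv 43: drop
Round 2: pos2(id74) recv 62: drop; pos5(id60) recv 95: fwd; pos6(id79) recv 83: fwd; pos0(id62) recv 79: fwd
Round 3: pos6(id79) recv 95: fwd; pos7(id43) recv 83: fwd; pos1(id31) recv 79: fwd
Round 4: pos7(id43) recv 95: fwd; pos0(id62) recv 83: fwd; pos2(id74) recv 79: fwd
Round 5: pos0(id62) recv 95: fwd; pos1(id31) recv 83: fwd; pos3(id95) recv 79: drop
Round 6: pos1(id31) recv 95: fwd; pos2(id74) recv 83: fwd
Round 7: pos2(id74) recv 95: fwd; pos3(id95) recv 83: drop
Round 8: pos3(id95) recv 95: ELECTED

Answer: 62,79,83,95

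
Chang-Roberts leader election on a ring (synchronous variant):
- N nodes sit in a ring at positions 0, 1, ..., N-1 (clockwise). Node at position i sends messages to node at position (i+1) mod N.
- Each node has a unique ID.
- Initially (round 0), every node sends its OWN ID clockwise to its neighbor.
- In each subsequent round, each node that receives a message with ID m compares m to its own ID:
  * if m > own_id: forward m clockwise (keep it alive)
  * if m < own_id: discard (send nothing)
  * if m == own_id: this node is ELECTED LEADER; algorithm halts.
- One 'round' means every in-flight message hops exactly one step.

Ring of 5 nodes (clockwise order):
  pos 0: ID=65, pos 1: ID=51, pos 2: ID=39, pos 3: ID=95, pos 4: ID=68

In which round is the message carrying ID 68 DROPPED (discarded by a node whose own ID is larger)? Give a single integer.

Round 1: pos1(id51) recv 65: fwd; pos2(id39) recv 51: fwd; pos3(id95) recv 39: drop; pos4(id68) recv 95: fwd; pos0(id65) recv 68: fwd
Round 2: pos2(id39) recv 65: fwd; pos3(id95) recv 51: drop; pos0(id65) recv 95: fwd; pos1(id51) recv 68: fwd
Round 3: pos3(id95) recv 65: drop; pos1(id51) recv 95: fwd; pos2(id39) recv 68: fwd
Round 4: pos2(id39) recv 95: fwd; pos3(id95) recv 68: drop
Round 5: pos3(id95) recv 95: ELECTED
Message ID 68 originates at pos 4; dropped at pos 3 in round 4

Answer: 4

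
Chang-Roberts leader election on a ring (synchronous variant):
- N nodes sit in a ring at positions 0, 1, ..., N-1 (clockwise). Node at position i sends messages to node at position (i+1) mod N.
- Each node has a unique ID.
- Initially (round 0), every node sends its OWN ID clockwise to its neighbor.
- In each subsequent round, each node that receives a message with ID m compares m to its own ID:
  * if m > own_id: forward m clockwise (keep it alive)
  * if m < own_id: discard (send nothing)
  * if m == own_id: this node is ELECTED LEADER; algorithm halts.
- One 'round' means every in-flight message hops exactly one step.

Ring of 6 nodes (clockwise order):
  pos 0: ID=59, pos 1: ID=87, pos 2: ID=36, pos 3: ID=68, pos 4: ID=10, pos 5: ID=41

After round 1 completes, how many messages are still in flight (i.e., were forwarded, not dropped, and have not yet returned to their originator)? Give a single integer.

Round 1: pos1(id87) recv 59: drop; pos2(id36) recv 87: fwd; pos3(id68) recv 36: drop; pos4(id10) recv 68: fwd; pos5(id41) recv 10: drop; pos0(id59) recv 41: drop
After round 1: 2 messages still in flight

Answer: 2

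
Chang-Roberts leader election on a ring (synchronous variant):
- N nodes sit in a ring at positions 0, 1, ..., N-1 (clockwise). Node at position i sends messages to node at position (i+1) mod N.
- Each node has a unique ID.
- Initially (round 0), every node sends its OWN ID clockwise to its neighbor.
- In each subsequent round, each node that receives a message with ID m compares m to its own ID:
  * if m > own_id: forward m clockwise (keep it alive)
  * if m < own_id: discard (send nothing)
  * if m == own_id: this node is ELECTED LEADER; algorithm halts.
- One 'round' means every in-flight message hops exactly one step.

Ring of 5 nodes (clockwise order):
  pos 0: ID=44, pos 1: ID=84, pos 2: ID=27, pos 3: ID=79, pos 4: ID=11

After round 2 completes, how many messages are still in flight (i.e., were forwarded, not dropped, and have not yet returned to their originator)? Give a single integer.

Answer: 2

Derivation:
Round 1: pos1(id84) recv 44: drop; pos2(id27) recv 84: fwd; pos3(id79) recv 27: drop; pos4(id11) recv 79: fwd; pos0(id44) recv 11: drop
Round 2: pos3(id79) recv 84: fwd; pos0(id44) recv 79: fwd
After round 2: 2 messages still in flight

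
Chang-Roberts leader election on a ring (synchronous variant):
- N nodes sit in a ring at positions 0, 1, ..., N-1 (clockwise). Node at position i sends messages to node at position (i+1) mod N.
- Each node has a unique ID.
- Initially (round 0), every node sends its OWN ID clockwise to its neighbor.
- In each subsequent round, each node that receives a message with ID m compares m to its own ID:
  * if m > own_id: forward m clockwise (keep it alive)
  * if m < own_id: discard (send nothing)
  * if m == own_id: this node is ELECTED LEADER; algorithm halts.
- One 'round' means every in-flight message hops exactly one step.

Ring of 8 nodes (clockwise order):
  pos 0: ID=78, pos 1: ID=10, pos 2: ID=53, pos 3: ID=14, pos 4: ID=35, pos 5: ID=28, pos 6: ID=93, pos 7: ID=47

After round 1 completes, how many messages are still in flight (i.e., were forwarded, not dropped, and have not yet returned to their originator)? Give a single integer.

Answer: 4

Derivation:
Round 1: pos1(id10) recv 78: fwd; pos2(id53) recv 10: drop; pos3(id14) recv 53: fwd; pos4(id35) recv 14: drop; pos5(id28) recv 35: fwd; pos6(id93) recv 28: drop; pos7(id47) recv 93: fwd; pos0(id78) recv 47: drop
After round 1: 4 messages still in flight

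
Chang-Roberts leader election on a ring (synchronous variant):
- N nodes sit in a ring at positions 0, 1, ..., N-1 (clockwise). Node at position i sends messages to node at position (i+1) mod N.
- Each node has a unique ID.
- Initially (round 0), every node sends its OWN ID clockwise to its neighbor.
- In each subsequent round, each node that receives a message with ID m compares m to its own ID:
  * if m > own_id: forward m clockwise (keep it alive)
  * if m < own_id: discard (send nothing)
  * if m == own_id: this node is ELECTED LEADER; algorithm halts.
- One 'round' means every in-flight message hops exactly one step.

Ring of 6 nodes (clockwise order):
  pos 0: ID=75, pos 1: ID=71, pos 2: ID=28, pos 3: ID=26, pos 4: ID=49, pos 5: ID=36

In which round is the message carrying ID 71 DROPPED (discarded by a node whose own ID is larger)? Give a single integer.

Answer: 5

Derivation:
Round 1: pos1(id71) recv 75: fwd; pos2(id28) recv 71: fwd; pos3(id26) recv 28: fwd; pos4(id49) recv 26: drop; pos5(id36) recv 49: fwd; pos0(id75) recv 36: drop
Round 2: pos2(id28) recv 75: fwd; pos3(id26) recv 71: fwd; pos4(id49) recv 28: drop; pos0(id75) recv 49: drop
Round 3: pos3(id26) recv 75: fwd; pos4(id49) recv 71: fwd
Round 4: pos4(id49) recv 75: fwd; pos5(id36) recv 71: fwd
Round 5: pos5(id36) recv 75: fwd; pos0(id75) recv 71: drop
Round 6: pos0(id75) recv 75: ELECTED
Message ID 71 originates at pos 1; dropped at pos 0 in round 5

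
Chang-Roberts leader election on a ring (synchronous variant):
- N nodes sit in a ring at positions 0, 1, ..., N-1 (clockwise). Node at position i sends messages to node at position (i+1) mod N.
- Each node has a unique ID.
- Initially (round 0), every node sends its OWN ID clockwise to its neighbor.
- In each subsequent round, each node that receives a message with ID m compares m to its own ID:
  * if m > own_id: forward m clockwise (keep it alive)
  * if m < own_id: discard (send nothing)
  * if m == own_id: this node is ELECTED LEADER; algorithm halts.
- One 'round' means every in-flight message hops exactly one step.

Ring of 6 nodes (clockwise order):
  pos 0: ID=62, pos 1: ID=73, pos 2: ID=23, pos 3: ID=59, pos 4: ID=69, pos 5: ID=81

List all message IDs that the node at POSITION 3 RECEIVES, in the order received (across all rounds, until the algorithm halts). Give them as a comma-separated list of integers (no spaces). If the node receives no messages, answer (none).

Answer: 23,73,81

Derivation:
Round 1: pos1(id73) recv 62: drop; pos2(id23) recv 73: fwd; pos3(id59) recv 23: drop; pos4(id69) recv 59: drop; pos5(id81) recv 69: drop; pos0(id62) recv 81: fwd
Round 2: pos3(id59) recv 73: fwd; pos1(id73) recv 81: fwd
Round 3: pos4(id69) recv 73: fwd; pos2(id23) recv 81: fwd
Round 4: pos5(id81) recv 73: drop; pos3(id59) recv 81: fwd
Round 5: pos4(id69) recv 81: fwd
Round 6: pos5(id81) recv 81: ELECTED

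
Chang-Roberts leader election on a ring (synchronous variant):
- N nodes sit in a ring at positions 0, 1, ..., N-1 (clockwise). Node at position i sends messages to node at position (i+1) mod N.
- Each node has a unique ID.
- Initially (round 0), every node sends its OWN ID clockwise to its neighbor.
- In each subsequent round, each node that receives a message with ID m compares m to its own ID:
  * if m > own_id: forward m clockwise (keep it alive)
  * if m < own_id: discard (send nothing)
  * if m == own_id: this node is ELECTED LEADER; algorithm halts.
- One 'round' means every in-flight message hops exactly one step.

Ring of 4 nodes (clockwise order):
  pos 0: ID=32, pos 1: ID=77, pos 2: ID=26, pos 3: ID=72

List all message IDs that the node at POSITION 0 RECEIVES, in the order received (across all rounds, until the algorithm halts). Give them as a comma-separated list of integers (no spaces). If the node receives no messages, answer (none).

Answer: 72,77

Derivation:
Round 1: pos1(id77) recv 32: drop; pos2(id26) recv 77: fwd; pos3(id72) recv 26: drop; pos0(id32) recv 72: fwd
Round 2: pos3(id72) recv 77: fwd; pos1(id77) recv 72: drop
Round 3: pos0(id32) recv 77: fwd
Round 4: pos1(id77) recv 77: ELECTED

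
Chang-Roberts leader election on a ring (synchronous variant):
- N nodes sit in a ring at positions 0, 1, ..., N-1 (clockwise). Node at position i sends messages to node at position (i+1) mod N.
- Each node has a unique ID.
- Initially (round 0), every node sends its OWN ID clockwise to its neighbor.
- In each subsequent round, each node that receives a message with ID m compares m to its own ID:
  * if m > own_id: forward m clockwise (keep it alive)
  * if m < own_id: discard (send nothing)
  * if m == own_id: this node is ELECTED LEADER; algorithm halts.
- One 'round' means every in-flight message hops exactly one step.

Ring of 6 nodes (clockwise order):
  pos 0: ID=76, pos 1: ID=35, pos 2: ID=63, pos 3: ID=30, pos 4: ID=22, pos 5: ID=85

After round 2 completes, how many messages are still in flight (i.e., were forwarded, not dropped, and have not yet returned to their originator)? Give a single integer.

Answer: 3

Derivation:
Round 1: pos1(id35) recv 76: fwd; pos2(id63) recv 35: drop; pos3(id30) recv 63: fwd; pos4(id22) recv 30: fwd; pos5(id85) recv 22: drop; pos0(id76) recv 85: fwd
Round 2: pos2(id63) recv 76: fwd; pos4(id22) recv 63: fwd; pos5(id85) recv 30: drop; pos1(id35) recv 85: fwd
After round 2: 3 messages still in flight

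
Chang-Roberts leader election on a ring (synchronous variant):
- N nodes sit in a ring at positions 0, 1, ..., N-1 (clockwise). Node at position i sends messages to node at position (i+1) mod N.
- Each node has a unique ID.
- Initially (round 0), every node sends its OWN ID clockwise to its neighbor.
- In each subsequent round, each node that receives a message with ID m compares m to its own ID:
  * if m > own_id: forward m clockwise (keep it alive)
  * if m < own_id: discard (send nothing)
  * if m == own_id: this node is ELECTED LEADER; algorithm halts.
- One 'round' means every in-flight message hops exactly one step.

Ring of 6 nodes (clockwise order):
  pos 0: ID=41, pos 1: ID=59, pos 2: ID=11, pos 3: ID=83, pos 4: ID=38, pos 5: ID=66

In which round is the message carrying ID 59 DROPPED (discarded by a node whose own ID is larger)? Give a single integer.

Answer: 2

Derivation:
Round 1: pos1(id59) recv 41: drop; pos2(id11) recv 59: fwd; pos3(id83) recv 11: drop; pos4(id38) recv 83: fwd; pos5(id66) recv 38: drop; pos0(id41) recv 66: fwd
Round 2: pos3(id83) recv 59: drop; pos5(id66) recv 83: fwd; pos1(id59) recv 66: fwd
Round 3: pos0(id41) recv 83: fwd; pos2(id11) recv 66: fwd
Round 4: pos1(id59) recv 83: fwd; pos3(id83) recv 66: drop
Round 5: pos2(id11) recv 83: fwd
Round 6: pos3(id83) recv 83: ELECTED
Message ID 59 originates at pos 1; dropped at pos 3 in round 2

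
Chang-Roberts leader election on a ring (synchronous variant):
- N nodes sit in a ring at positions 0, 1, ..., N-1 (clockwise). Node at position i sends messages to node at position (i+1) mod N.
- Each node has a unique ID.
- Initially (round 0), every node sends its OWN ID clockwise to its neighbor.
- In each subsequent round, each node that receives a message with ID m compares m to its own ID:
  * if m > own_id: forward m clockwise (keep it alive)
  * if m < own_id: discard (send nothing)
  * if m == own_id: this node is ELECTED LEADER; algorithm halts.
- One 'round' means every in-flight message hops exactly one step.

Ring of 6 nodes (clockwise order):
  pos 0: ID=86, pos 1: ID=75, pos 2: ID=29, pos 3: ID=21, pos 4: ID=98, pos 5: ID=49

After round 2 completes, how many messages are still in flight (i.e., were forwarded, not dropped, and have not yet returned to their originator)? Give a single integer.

Round 1: pos1(id75) recv 86: fwd; pos2(id29) recv 75: fwd; pos3(id21) recv 29: fwd; pos4(id98) recv 21: drop; pos5(id49) recv 98: fwd; pos0(id86) recv 49: drop
Round 2: pos2(id29) recv 86: fwd; pos3(id21) recv 75: fwd; pos4(id98) recv 29: drop; pos0(id86) recv 98: fwd
After round 2: 3 messages still in flight

Answer: 3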